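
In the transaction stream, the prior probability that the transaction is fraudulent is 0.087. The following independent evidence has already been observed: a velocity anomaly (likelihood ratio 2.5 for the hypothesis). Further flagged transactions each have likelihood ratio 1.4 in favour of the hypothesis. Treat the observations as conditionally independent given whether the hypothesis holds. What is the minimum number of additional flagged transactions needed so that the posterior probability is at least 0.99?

18

Prior odds = 0.087/0.913 = 87/913.
Bayes factor of the evidence already in hand = 2.5.
Odds after that evidence = (87/913) × 2.5 = 435/1826.
Target odds = 0.99/0.01 = 99.
Need 1.4ⁿ ≥ 99 ÷ (435/1826) = 60258/145.
1.4¹⁷ ≈304.913 falls short of 60258/145 but 1.4¹⁸ ≈426.879 reaches it, so n = 18.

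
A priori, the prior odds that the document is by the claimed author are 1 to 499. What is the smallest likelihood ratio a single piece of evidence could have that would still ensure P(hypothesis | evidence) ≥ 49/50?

Prior odds = 1/499.
Target odds = 0.98/0.02 = 49.
Required Bayes factor = 49 ÷ (1/499) = 24451.

24451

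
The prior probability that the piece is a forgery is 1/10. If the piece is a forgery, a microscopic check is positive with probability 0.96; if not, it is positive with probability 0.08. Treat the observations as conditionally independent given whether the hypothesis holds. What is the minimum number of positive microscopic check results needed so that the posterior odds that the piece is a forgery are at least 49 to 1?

3

Prior odds: 0.1 ÷ 0.9 = 1/9.
Likelihood ratio of a positive = 0.96/0.08 = 12.
Target odds = 49.
Need (1/9) × 12ⁿ ≥ 49, i.e. 12ⁿ ≥ 441.
12² = 144 falls short of 441 but 12³ = 1728 reaches it, so n = 3.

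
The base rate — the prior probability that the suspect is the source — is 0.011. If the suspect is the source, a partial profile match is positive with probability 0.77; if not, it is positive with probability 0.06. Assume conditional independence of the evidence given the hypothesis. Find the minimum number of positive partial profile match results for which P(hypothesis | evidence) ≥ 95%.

Prior odds = 0.011/0.989 = 11/989.
Likelihood ratio of a positive = 0.77/0.06 = 77/6.
Target posterior odds = 0.95/0.05 = 19.
Require (77/6)ⁿ ≥ 19 ÷ (11/989) = 18791/11.
(77/6)² = 5929/36 falls short of 18791/11 but (77/6)³ = 456533/216 reaches it, so n = 3.

3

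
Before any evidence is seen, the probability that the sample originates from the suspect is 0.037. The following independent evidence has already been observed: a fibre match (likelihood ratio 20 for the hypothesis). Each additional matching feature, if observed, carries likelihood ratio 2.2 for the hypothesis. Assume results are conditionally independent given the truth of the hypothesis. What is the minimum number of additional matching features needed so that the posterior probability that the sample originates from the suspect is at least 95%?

5

Prior odds = 0.037/0.963 = 37/963.
Bayes factor of the evidence already in hand = 20.
Odds after that evidence = (37/963) × 20 = 740/963.
Target odds = 0.95/0.05 = 19.
Need 2.2ⁿ ≥ 19 ÷ (740/963) = 18297/740.
2.2⁴ = 23.4256 falls short of 18297/740 but 2.2⁵ = 51.53632 reaches it, so n = 5.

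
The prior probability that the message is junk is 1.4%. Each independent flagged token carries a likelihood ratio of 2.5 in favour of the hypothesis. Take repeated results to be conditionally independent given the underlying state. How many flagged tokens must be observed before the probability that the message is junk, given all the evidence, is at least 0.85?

7

Prior odds = 0.014/0.986 = 7/493.
Likelihood ratio per flagged token = 2.5.
Target posterior odds = 0.85/0.15 = 17/3.
Need (7/493) × 2.5ⁿ ≥ 17/3, i.e. 2.5ⁿ ≥ 8381/21.
2.5⁶ = 244.140625 falls short of 8381/21 but 2.5⁷ = 610.3515625 reaches it, so n = 7.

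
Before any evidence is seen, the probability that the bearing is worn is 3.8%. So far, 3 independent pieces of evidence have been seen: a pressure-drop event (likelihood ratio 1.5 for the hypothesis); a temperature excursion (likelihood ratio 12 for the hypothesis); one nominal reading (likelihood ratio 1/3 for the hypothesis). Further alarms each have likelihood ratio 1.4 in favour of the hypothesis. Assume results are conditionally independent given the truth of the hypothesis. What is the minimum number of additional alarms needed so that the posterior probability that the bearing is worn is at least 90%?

Prior odds = 0.038/0.962 = 19/481.
Combined Bayes factor of the evidence already in hand = 1.5 × 12 × (1/3) = 6.
Odds after that evidence = (19/481) × 6 = 114/481.
Target odds = 0.9/0.1 = 9.
Need 1.4ⁿ ≥ 9 ÷ (114/481) = 1443/38.
1.4¹⁰ = 282475249/9765625 falls short of 1443/38 but 1.4¹¹ ≈40.4957 reaches it, so n = 11.

11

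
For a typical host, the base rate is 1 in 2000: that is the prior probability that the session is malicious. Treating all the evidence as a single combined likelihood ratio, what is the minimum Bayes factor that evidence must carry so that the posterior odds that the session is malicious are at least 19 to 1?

Prior odds = 0.0005/0.9995 = 1/1999.
Target odds = 19.
Required Bayes factor = 19 ÷ (1/1999) = 37981.

37981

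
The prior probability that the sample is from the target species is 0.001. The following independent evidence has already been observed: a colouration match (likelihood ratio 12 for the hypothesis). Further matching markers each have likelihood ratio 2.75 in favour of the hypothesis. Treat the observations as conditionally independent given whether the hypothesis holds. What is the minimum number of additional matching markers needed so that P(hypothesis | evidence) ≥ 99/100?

9

Prior odds = 0.001/0.999 = 1/999.
Bayes factor of the evidence already in hand = 12.
Odds after that evidence = (1/999) × 12 = 4/333.
Target odds = 0.99/0.01 = 99.
Need 2.75ⁿ ≥ 99 ÷ (4/333) = 8241.75.
2.75⁸ = 214358881/65536 falls short of 8241.75 but 2.75⁹ ≈8994.86 reaches it, so n = 9.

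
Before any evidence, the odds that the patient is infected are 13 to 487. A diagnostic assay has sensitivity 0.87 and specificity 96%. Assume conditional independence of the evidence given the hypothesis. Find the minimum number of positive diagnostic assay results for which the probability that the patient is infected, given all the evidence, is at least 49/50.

3

Prior odds = 13/487.
False-positive rate = 1 − 0.96 = 0.04; likelihood ratio of a positive = 0.87/0.04 = 21.75.
Target posterior odds = 0.98/0.02 = 49.
Need (13/487) × 21.75ⁿ ≥ 49, i.e. 21.75ⁿ ≥ 23863/13.
21.75² = 473.0625 falls short of 23863/13 but 21.75³ = 658503/64 reaches it, so n = 3.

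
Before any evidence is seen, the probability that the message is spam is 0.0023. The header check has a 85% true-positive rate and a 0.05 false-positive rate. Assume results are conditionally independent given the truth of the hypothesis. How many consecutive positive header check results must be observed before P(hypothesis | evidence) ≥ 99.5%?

5

Prior odds = 0.0023/0.9977 = 23/9977.
Likelihood ratio of a positive result = 0.85/0.05 = 17.
Target posterior odds = 0.995/0.005 = 199.
Require 17ⁿ ≥ 199 ÷ (23/9977) = 1985423/23.
17⁴ = 83521 falls short of 1985423/23 but 17⁵ = 1419857 reaches it, so n = 5.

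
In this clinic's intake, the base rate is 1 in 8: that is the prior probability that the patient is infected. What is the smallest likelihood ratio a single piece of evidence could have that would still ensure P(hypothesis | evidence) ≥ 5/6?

Prior odds = 0.125/0.875 = 1/7.
Target odds = (5/6)/(1/6) = 5.
Required Bayes factor = 5 ÷ (1/7) = 35.

35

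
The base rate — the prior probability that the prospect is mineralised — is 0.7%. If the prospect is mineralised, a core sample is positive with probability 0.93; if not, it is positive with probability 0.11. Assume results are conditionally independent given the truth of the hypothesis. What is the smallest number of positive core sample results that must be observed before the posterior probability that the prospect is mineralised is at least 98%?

5

Prior odds = 0.007/0.993 = 7/993.
Likelihood ratio of a positive = 0.93/0.11 = 93/11.
Target odds: 0.98 ÷ 0.02 = 49.
Need (7/993) × (93/11)ⁿ ≥ 49, i.e. (93/11)ⁿ ≥ 6951.
(93/11)⁴ = 74805201/14641 falls short of 6951 but (93/11)⁵ ≈43196.8 reaches it, so n = 5.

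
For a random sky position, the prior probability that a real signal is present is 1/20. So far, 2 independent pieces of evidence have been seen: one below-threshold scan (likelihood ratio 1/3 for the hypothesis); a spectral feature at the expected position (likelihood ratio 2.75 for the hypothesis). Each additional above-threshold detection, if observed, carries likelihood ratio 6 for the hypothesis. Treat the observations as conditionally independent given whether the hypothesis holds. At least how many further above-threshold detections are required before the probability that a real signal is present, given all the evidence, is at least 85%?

3

Prior odds = 0.05/0.95 = 1/19.
Combined Bayes factor of the evidence already in hand = (1/3) × 2.75 = 11/12.
Odds after that evidence = (1/19) × 11/12 = 11/228.
Target odds = 0.85/0.15 = 17/3.
Need 6ⁿ ≥ 17/3 ÷ (11/228) = 1292/11.
6² = 36 falls short of 1292/11 but 6³ = 216 reaches it, so n = 3.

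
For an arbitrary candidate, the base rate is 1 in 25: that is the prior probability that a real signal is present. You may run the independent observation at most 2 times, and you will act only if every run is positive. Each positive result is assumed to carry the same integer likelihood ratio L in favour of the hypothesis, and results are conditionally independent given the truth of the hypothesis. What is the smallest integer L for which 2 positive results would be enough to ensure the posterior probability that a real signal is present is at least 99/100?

Prior odds = 0.04/0.96 = 1/24.
Target odds = 0.99/0.01 = 99.
Need L² ≥ 99 ÷ (1/24) = 2376.
48² = 2304 < 2376 ≤ 2401 = 49², so L = 49.

49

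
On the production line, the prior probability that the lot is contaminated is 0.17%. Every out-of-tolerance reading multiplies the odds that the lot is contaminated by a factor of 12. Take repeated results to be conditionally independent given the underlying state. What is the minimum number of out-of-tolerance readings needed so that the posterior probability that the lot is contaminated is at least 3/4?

Prior odds: 0.0017 ÷ 0.9983 = 17/9983.
Likelihood ratio per out-of-tolerance reading = 12.
Target odds: 0.75 ÷ 0.25 = 3.
Need (17/9983) × 12ⁿ ≥ 3, i.e. 12ⁿ ≥ 29949/17.
12³ = 1728 falls short of 29949/17 but 12⁴ = 20736 reaches it, so n = 4.

4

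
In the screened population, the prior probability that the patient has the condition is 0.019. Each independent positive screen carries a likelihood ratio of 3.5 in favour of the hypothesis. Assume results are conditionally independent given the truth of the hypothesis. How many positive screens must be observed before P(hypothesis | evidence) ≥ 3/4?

Prior odds = 0.019/0.981 = 19/981.
Likelihood ratio per positive screen = 3.5.
Target posterior odds = 0.75/0.25 = 3.
Need (19/981) × 3.5ⁿ ≥ 3, i.e. 3.5ⁿ ≥ 2943/19.
3.5⁴ = 150.0625 falls short of 2943/19 but 3.5⁵ = 525.21875 reaches it, so n = 5.

5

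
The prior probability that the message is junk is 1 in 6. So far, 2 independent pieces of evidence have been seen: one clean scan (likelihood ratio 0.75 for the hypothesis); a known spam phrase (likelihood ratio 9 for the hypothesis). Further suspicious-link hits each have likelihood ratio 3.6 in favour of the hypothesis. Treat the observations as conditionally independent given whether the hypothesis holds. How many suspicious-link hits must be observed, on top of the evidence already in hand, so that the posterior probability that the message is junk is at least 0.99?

4

Prior odds = (1/6)/(5/6) = 0.2.
Combined Bayes factor of the evidence already in hand = 0.75 × 9 = 6.75.
Odds after that evidence = 0.2 × 6.75 = 1.35.
Target odds = 0.99/0.01 = 99.
Need 3.6ⁿ ≥ 99 ÷ 1.35 = 220/3.
3.6³ = 46.656 falls short of 220/3 but 3.6⁴ = 167.9616 reaches it, so n = 4.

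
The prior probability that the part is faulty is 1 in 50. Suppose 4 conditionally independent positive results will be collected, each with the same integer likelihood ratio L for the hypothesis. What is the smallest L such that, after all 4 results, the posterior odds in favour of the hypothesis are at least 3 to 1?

4

Prior odds = 0.02/0.98 = 1/49.
Target odds = 3.
Need L⁴ ≥ 3 ÷ (1/49) = 147.
3⁴ = 81 < 147 ≤ 256 = 4⁴, so L = 4.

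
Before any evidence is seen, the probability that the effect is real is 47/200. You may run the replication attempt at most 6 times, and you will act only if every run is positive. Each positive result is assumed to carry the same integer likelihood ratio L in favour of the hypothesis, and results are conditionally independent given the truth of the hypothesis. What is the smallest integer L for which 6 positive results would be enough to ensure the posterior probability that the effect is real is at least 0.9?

2

Prior odds = 0.235/0.765 = 47/153.
Target odds = 0.9/0.1 = 9.
Need L⁶ ≥ 9 ÷ (47/153) = 1377/47.
1⁶ = 1 < 1377/47 ≤ 64 = 2⁶, so L = 2.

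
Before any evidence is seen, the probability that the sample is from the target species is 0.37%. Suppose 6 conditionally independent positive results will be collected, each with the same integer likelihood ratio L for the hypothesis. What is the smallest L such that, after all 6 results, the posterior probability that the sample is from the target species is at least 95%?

5

Prior odds = 0.0037/0.9963 = 37/9963.
Target odds = 0.95/0.05 = 19.
Need L⁶ ≥ 19 ÷ (37/9963) = 189297/37.
4⁶ = 4096 < 189297/37 ≤ 15625 = 5⁶, so L = 5.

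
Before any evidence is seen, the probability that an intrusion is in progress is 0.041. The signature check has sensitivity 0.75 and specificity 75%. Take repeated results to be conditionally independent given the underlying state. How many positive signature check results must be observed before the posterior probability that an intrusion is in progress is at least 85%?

Prior odds: 0.041 ÷ 0.959 = 41/959.
False-positive rate = 1 − 0.75 = 0.25; likelihood ratio of a positive = 0.75/0.25 = 3.
Target odds: 0.85 ÷ 0.15 = 17/3.
Require 3ⁿ ≥ 17/3 ÷ (41/959) = 16303/123.
3⁴ = 81 falls short of 16303/123 but 3⁵ = 243 reaches it, so n = 5.

5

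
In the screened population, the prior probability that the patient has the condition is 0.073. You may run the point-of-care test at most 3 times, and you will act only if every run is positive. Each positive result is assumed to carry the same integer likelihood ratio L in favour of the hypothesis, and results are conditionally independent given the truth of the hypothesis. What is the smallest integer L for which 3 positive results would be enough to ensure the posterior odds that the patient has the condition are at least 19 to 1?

7

Prior odds = 0.073/0.927 = 73/927.
Target odds = 19.
Need L³ ≥ 19 ÷ (73/927) = 17613/73.
6³ = 216 < 17613/73 ≤ 343 = 7³, so L = 7.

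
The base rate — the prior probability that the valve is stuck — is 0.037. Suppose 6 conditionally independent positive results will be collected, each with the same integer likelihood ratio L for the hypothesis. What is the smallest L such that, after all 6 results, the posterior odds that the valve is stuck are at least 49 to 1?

Prior odds = 0.037/0.963 = 37/963.
Target odds = 49.
Need L⁶ ≥ 49 ÷ (37/963) = 47187/37.
3⁶ = 729 < 47187/37 ≤ 4096 = 4⁶, so L = 4.

4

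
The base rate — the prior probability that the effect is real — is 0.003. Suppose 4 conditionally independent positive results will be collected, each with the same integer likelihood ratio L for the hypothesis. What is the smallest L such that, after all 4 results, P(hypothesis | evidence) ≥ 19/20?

Prior odds = 0.003/0.997 = 3/997.
Target odds = 0.95/0.05 = 19.
Need L⁴ ≥ 19 ÷ (3/997) = 18943/3.
8⁴ = 4096 < 18943/3 ≤ 6561 = 9⁴, so L = 9.

9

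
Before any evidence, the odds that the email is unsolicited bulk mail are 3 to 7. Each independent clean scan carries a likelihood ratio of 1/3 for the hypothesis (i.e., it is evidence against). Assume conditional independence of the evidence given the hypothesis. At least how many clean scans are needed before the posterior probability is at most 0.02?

Prior odds = 3/7.
Likelihood ratio per clean scan = 1/3.
Target odds: 0.02 ÷ 0.98 = 1/49.
Need (3/7) × (1/3)ⁿ ≤ 1/49, i.e. (1/3)ⁿ ≤ 1/21.
(1/3)² = 1/9 is still above 1/21 but (1/3)³ = 1/27 is at or below it, so n = 3.

3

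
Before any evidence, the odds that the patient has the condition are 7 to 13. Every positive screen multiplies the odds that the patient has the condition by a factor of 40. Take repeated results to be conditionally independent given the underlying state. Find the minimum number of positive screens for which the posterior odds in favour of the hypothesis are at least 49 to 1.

2

Prior odds = 7/13.
Likelihood ratio per positive screen = 40.
Target odds = 49.
Require 40ⁿ ≥ 49 ÷ (7/13) = 91.
40¹ = 40 falls short of 91 but 40² = 1600 reaches it, so n = 2.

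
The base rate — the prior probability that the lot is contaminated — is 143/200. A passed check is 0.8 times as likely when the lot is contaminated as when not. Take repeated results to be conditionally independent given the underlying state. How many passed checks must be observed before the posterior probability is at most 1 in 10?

Prior odds = 0.715/0.285 = 143/57.
Likelihood ratio per passed check = 0.8.
Target posterior odds = 0.1/0.9 = 1/9.
Need (143/57) × 0.8ⁿ ≤ 1/9, i.e. 0.8ⁿ ≤ 19/429.
0.8¹³ ≈0.0549756 is still above 19/429 but 0.8¹⁴ ≈0.0439805 is at or below it, so n = 14.

14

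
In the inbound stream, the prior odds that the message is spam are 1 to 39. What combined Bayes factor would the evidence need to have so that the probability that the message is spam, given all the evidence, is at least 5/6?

195

Prior odds = 1/39.
Target odds = (5/6)/(1/6) = 5.
Required Bayes factor = 5 ÷ (1/39) = 195.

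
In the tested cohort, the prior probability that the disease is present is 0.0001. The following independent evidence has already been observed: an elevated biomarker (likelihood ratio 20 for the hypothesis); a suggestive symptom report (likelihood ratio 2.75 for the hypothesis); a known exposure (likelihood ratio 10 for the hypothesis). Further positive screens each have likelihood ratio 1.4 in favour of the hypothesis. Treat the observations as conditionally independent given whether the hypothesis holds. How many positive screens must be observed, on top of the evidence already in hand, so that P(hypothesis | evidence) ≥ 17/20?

Prior odds = 0.0001/0.9999 = 1/9999.
Combined Bayes factor of the evidence already in hand = 20 × 2.75 × 10 = 550.
Odds after that evidence = (1/9999) × 550 = 50/909.
Target odds = 0.85/0.15 = 17/3.
Need 1.4ⁿ ≥ 17/3 ÷ (50/909) = 103.02.
1.4¹³ ≈79.3715 falls short of 103.02 but 1.4¹⁴ ≈111.12 reaches it, so n = 14.

14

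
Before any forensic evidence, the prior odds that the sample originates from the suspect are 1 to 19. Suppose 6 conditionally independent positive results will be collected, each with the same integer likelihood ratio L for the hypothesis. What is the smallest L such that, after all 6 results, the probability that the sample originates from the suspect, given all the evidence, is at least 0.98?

Prior odds = 1/19.
Target odds = 0.98/0.02 = 49.
Need L⁶ ≥ 49 ÷ (1/19) = 931.
3⁶ = 729 < 931 ≤ 4096 = 4⁶, so L = 4.

4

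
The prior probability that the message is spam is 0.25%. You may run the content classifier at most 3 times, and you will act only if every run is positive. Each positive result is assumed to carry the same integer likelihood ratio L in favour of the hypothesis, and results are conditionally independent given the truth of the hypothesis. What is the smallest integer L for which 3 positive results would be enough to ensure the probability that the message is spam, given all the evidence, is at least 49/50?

27

Prior odds = 0.0025/0.9975 = 1/399.
Target odds = 0.98/0.02 = 49.
Need L³ ≥ 49 ÷ (1/399) = 19551.
26³ = 17576 < 19551 ≤ 19683 = 27³, so L = 27.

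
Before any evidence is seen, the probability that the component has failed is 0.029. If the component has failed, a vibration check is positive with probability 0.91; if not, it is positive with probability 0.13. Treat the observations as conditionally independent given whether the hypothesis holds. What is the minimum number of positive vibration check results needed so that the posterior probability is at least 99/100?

Prior odds: 0.029 ÷ 0.971 = 29/971.
Likelihood ratio of a positive = 0.91/0.13 = 7.
Target posterior odds = 0.99/0.01 = 99.
Require 7ⁿ ≥ 99 ÷ (29/971) = 96129/29.
7⁴ = 2401 falls short of 96129/29 but 7⁵ = 16807 reaches it, so n = 5.

5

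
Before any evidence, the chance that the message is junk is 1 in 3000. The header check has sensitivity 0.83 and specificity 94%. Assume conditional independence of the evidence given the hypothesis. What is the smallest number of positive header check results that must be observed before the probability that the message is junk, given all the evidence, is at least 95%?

Prior odds: (1/3000) ÷ (2999/3000) = 1/2999.
False-positive rate = 1 − 0.94 = 0.06; likelihood ratio of a positive = 0.83/0.06 = 83/6.
Target posterior odds = 0.95/0.05 = 19.
Need (1/2999) × (83/6)ⁿ ≥ 19, i.e. (83/6)ⁿ ≥ 56981.
(83/6)⁴ = 47458321/1296 falls short of 56981 but (83/6)⁵ ≈506564 reaches it, so n = 5.

5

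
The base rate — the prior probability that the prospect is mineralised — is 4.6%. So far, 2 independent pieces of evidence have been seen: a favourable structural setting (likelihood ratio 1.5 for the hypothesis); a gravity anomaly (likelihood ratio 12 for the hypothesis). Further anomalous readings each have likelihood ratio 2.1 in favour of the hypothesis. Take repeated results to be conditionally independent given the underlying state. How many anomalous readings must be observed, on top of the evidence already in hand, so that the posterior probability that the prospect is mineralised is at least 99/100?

Prior odds = 0.046/0.954 = 23/477.
Combined Bayes factor of the evidence already in hand = 1.5 × 12 = 18.
Odds after that evidence = (23/477) × 18 = 46/53.
Target odds = 0.99/0.01 = 99.
Need 2.1ⁿ ≥ 99 ÷ (46/53) = 5247/46.
2.1⁶ = 85766121/1000000 falls short of 5247/46 but 2.1⁷ ≈180.109 reaches it, so n = 7.

7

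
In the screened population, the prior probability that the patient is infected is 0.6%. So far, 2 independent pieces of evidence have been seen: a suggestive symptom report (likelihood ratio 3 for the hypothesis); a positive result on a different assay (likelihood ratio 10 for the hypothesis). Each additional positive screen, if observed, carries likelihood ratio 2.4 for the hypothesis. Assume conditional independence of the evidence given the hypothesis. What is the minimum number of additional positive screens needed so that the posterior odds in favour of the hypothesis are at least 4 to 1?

Prior odds = 0.006/0.994 = 3/497.
Combined Bayes factor of the evidence already in hand = 3 × 10 = 30.
Odds after that evidence = (3/497) × 30 = 90/497.
Target odds = 4.
Need 2.4ⁿ ≥ 4 ÷ (90/497) = 994/45.
2.4³ = 13.824 falls short of 994/45 but 2.4⁴ = 33.1776 reaches it, so n = 4.

4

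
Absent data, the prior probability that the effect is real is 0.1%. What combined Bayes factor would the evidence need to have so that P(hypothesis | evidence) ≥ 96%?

Prior odds = 0.001/0.999 = 1/999.
Target odds = 0.96/0.04 = 24.
Required Bayes factor = 24 ÷ (1/999) = 23976.

23976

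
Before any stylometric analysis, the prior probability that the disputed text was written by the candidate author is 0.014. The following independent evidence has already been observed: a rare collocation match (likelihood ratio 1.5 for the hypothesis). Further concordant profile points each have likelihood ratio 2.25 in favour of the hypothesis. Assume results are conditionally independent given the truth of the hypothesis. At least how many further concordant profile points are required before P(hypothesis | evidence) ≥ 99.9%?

Prior odds = 0.014/0.986 = 7/493.
Bayes factor of the evidence already in hand = 1.5.
Odds after that evidence = (7/493) × 1.5 = 21/986.
Target odds = 0.999/0.001 = 999.
Need 2.25ⁿ ≥ 999 ÷ (21/986) = 328338/7.
2.25¹³ ≈37876.8 falls short of 328338/7 but 2.25¹⁴ ≈85222.7 reaches it, so n = 14.

14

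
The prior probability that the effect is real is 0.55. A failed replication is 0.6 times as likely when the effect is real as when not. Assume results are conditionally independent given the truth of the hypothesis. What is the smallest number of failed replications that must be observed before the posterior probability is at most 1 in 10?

Prior odds = 0.55/0.45 = 11/9.
Likelihood ratio per failed replication = 0.6.
Target posterior odds = 0.1/0.9 = 1/9.
Need (11/9) × 0.6ⁿ ≤ 1/9, i.e. 0.6ⁿ ≤ 1/11.
0.6⁴ = 0.1296 is still above 1/11 but 0.6⁵ = 0.07776 is at or below it, so n = 5.

5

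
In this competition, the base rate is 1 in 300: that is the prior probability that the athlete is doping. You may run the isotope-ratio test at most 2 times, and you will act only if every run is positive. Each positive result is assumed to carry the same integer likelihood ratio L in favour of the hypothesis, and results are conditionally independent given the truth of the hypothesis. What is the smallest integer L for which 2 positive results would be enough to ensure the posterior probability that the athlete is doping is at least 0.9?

52

Prior odds = (1/300)/(299/300) = 1/299.
Target odds = 0.9/0.1 = 9.
Need L² ≥ 9 ÷ (1/299) = 2691.
51² = 2601 < 2691 ≤ 2704 = 52², so L = 52.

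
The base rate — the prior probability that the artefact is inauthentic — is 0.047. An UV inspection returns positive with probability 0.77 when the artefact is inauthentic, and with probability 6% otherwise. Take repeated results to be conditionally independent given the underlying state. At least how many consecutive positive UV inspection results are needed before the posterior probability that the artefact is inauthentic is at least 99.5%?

4

Prior odds: 0.047 ÷ 0.953 = 47/953.
Likelihood ratio of a positive result = 0.77/0.06 = 77/6.
Target odds: 0.995 ÷ 0.005 = 199.
Need (47/953) × (77/6)ⁿ ≥ 199, i.e. (77/6)ⁿ ≥ 189647/47.
(77/6)³ = 456533/216 falls short of 189647/47 but (77/6)⁴ = 35153041/1296 reaches it, so n = 4.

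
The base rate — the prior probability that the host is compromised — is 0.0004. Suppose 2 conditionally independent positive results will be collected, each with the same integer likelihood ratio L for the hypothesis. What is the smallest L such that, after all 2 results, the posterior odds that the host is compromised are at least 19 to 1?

Prior odds = 0.0004/0.9996 = 1/2499.
Target odds = 19.
Need L² ≥ 19 ÷ (1/2499) = 47481.
217² = 47089 < 47481 ≤ 47524 = 218², so L = 218.

218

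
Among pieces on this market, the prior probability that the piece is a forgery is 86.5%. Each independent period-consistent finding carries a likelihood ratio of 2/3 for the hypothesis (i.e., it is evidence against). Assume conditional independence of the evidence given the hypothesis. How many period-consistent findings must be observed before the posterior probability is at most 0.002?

20

Prior odds = 0.865/0.135 = 173/27.
Likelihood ratio per period-consistent finding = 2/3.
Target odds: 0.002 ÷ 0.998 = 1/499.
Require (2/3)ⁿ ≤ 1/499 ÷ (173/27) = 27/86327.
(2/3)¹⁹ ≈0.000451093 is still above 27/86327 but (2/3)²⁰ ≈0.000300729 is at or below it, so n = 20.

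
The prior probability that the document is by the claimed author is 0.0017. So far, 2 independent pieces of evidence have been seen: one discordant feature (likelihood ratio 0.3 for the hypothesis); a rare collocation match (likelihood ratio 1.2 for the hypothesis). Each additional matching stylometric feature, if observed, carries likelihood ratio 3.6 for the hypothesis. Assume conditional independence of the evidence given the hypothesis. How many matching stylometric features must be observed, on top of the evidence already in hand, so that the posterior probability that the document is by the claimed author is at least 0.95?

Prior odds = 0.0017/0.9983 = 17/9983.
Combined Bayes factor of the evidence already in hand = 0.3 × 1.2 = 0.36.
Odds after that evidence = (17/9983) × 0.36 = 153/249575.
Target odds = 0.95/0.05 = 19.
Need 3.6ⁿ ≥ 19 ÷ (153/249575) = 4741925/153.
3.6⁸ ≈28211.1 falls short of 4741925/153 but 3.6⁹ ≈101560 reaches it, so n = 9.

9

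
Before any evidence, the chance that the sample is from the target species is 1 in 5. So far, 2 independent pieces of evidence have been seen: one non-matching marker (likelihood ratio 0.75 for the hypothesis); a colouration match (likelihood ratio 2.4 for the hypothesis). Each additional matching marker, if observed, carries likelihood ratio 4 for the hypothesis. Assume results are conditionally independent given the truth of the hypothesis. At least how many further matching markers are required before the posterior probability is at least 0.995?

Prior odds = 0.2/0.8 = 0.25.
Combined Bayes factor of the evidence already in hand = 0.75 × 2.4 = 1.8.
Odds after that evidence = 0.25 × 1.8 = 0.45.
Target odds = 0.995/0.005 = 199.
Need 4ⁿ ≥ 199 ÷ 0.45 = 3980/9.
4⁴ = 256 falls short of 3980/9 but 4⁵ = 1024 reaches it, so n = 5.

5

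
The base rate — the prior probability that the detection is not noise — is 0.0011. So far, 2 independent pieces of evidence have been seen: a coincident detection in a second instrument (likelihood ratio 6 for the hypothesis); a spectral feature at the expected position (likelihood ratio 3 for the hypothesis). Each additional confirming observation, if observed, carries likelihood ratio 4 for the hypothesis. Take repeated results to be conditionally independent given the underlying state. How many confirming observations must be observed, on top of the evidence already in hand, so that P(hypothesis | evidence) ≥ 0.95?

5

Prior odds = 0.0011/0.9989 = 11/9989.
Combined Bayes factor of the evidence already in hand = 6 × 3 = 18.
Odds after that evidence = (11/9989) × 18 = 198/9989.
Target odds = 0.95/0.05 = 19.
Need 4ⁿ ≥ 19 ÷ (198/9989) = 189791/198.
4⁴ = 256 falls short of 189791/198 but 4⁵ = 1024 reaches it, so n = 5.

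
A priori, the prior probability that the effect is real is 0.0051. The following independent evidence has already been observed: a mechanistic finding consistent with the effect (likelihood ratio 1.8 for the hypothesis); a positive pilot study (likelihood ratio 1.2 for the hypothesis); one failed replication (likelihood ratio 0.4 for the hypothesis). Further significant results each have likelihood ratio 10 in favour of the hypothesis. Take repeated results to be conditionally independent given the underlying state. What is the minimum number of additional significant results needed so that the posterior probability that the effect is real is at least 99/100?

5

Prior odds = 0.0051/0.9949 = 51/9949.
Combined Bayes factor of the evidence already in hand = 1.8 × 1.2 × 0.4 = 0.864.
Odds after that evidence = (51/9949) × 0.864 = 5508/1243625.
Target odds = 0.99/0.01 = 99.
Need 10ⁿ ≥ 99 ÷ (5508/1243625) = 13679875/612.
10⁴ = 10000 falls short of 13679875/612 but 10⁵ = 100000 reaches it, so n = 5.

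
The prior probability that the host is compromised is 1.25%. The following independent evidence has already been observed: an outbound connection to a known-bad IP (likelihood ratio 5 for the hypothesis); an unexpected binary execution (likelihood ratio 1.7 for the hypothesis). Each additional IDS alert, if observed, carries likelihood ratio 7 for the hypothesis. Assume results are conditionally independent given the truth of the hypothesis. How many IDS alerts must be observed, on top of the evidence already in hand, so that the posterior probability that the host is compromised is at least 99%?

Prior odds = 0.0125/0.9875 = 1/79.
Combined Bayes factor of the evidence already in hand = 5 × 1.7 = 8.5.
Odds after that evidence = (1/79) × 8.5 = 17/158.
Target odds = 0.99/0.01 = 99.
Need 7ⁿ ≥ 99 ÷ (17/158) = 15642/17.
7³ = 343 falls short of 15642/17 but 7⁴ = 2401 reaches it, so n = 4.

4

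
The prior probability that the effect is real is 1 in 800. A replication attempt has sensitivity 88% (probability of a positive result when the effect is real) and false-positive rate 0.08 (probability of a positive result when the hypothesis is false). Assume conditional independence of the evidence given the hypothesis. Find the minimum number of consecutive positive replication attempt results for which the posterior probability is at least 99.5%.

Prior odds = 0.00125/0.99875 = 1/799.
Likelihood ratio of a positive result = 0.88/0.08 = 11.
Target odds: 0.995 ÷ 0.005 = 199.
Need (1/799) × 11ⁿ ≥ 199, i.e. 11ⁿ ≥ 159001.
11⁴ = 14641 falls short of 159001 but 11⁵ = 161051 reaches it, so n = 5.

5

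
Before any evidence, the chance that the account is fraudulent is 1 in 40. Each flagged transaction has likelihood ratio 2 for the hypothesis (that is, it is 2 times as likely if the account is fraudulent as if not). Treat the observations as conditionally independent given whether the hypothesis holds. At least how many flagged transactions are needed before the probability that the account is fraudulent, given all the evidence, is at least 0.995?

13

Prior odds: 0.025 ÷ 0.975 = 1/39.
Likelihood ratio per flagged transaction = 2.
Target posterior odds = 0.995/0.005 = 199.
Require 2ⁿ ≥ 199 ÷ (1/39) = 7761.
2¹² = 4096 falls short of 7761 but 2¹³ = 8192 reaches it, so n = 13.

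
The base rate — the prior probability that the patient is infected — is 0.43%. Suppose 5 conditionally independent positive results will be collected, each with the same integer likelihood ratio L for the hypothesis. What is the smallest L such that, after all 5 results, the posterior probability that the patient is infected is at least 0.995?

9

Prior odds = 0.0043/0.9957 = 43/9957.
Target odds = 0.995/0.005 = 199.
Need L⁵ ≥ 199 ÷ (43/9957) = 1981443/43.
8⁵ = 32768 < 1981443/43 ≤ 59049 = 9⁵, so L = 9.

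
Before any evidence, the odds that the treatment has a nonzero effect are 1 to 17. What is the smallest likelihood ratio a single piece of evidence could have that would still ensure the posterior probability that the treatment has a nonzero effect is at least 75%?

Prior odds = 1/17.
Target odds = 0.75/0.25 = 3.
Required Bayes factor = 3 ÷ (1/17) = 51.

51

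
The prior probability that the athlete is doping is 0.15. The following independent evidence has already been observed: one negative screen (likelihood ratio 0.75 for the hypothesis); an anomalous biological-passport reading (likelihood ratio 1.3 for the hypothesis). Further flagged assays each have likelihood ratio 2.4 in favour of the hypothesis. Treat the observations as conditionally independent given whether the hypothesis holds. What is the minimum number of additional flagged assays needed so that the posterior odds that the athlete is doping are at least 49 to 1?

7

Prior odds = 0.15/0.85 = 3/17.
Combined Bayes factor of the evidence already in hand = 0.75 × 1.3 = 0.975.
Odds after that evidence = (3/17) × 0.975 = 117/680.
Target odds = 49.
Need 2.4ⁿ ≥ 49 ÷ (117/680) = 33320/117.
2.4⁶ = 2985984/15625 falls short of 33320/117 but 2.4⁷ = 35831808/78125 reaches it, so n = 7.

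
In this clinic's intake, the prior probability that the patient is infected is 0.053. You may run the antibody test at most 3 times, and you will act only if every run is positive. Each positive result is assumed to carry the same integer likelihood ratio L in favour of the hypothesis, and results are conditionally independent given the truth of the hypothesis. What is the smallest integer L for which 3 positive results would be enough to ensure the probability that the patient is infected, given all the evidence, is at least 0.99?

Prior odds = 0.053/0.947 = 53/947.
Target odds = 0.99/0.01 = 99.
Need L³ ≥ 99 ÷ (53/947) = 93753/53.
12³ = 1728 < 93753/53 ≤ 2197 = 13³, so L = 13.

13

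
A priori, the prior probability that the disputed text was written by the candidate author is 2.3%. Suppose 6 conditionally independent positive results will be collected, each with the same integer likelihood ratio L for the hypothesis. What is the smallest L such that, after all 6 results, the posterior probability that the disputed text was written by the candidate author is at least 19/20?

Prior odds = 0.023/0.977 = 23/977.
Target odds = 0.95/0.05 = 19.
Need L⁶ ≥ 19 ÷ (23/977) = 18563/23.
3⁶ = 729 < 18563/23 ≤ 4096 = 4⁶, so L = 4.

4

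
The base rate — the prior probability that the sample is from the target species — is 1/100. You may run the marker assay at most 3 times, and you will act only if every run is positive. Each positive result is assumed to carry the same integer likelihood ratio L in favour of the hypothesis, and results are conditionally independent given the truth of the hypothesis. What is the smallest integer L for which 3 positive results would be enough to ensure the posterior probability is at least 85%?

Prior odds = 0.01/0.99 = 1/99.
Target odds = 0.85/0.15 = 17/3.
Need L³ ≥ 17/3 ÷ (1/99) = 561.
8³ = 512 < 561 ≤ 729 = 9³, so L = 9.

9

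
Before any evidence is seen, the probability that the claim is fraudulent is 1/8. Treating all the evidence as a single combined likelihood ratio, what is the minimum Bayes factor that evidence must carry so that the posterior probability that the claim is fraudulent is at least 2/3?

14

Prior odds = 0.125/0.875 = 1/7.
Target odds = (2/3)/(1/3) = 2.
Required Bayes factor = 2 ÷ (1/7) = 14.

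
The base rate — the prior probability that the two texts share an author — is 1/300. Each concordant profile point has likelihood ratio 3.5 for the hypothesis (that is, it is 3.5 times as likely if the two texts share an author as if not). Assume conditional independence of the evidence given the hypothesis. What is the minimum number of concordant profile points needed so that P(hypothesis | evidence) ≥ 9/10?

7

Prior odds: (1/300) ÷ (299/300) = 1/299.
Likelihood ratio per concordant profile point = 3.5.
Target odds: 0.9 ÷ 0.1 = 9.
Require 3.5ⁿ ≥ 9 ÷ (1/299) = 2691.
3.5⁶ = 1838.265625 falls short of 2691 but 3.5⁷ = 823543/128 reaches it, so n = 7.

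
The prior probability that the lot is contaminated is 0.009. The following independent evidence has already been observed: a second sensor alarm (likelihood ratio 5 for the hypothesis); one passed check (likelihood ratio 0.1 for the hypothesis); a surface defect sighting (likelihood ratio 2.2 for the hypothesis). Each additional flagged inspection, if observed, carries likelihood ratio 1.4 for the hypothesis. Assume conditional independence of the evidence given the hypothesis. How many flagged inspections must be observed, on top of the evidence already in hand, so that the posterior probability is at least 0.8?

18

Prior odds = 0.009/0.991 = 9/991.
Combined Bayes factor of the evidence already in hand = 5 × 0.1 × 2.2 = 1.1.
Odds after that evidence = (9/991) × 1.1 = 99/9910.
Target odds = 0.8/0.2 = 4.
Need 1.4ⁿ ≥ 4 ÷ (99/9910) = 39640/99.
1.4¹⁷ ≈304.913 falls short of 39640/99 but 1.4¹⁸ ≈426.879 reaches it, so n = 18.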